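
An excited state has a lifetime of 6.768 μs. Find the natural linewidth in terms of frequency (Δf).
11.758 kHz

Using the energy-time uncertainty principle and E = hf:
ΔEΔt ≥ ℏ/2
hΔf·Δt ≥ ℏ/2

The minimum frequency uncertainty is:
Δf = ℏ/(2hτ) = 1/(4πτ)
Δf = 1/(4π × 6.768e-06 s)
Δf = 1.176e+04 Hz = 11.758 kHz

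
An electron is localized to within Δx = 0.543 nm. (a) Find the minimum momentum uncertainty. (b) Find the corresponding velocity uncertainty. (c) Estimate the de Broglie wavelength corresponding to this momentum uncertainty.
(a) Δp_min = 9.711 × 10^-26 kg·m/s
(b) Δv_min = 106.600 km/s
(c) λ_dB = 6.824 nm

Step-by-step:

(a) From the uncertainty principle:
Δp_min = ℏ/(2Δx) = (1.055e-34 J·s)/(2 × 5.430e-10 m) = 9.711e-26 kg·m/s

(b) The velocity uncertainty:
Δv = Δp/m = (9.711e-26 kg·m/s)/(9.109e-31 kg) = 1.066e+05 m/s = 106.600 km/s

(c) The de Broglie wavelength for this momentum:
λ = h/p = (6.626e-34 J·s)/(9.711e-26 kg·m/s) = 6.824e-09 m = 6.824 nm

Note: The de Broglie wavelength is comparable to the localization size, as expected from wave-particle duality.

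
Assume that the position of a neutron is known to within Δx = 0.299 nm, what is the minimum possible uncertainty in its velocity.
105.288 m/s

Using the Heisenberg uncertainty principle and Δp = mΔv:
ΔxΔp ≥ ℏ/2
Δx(mΔv) ≥ ℏ/2

The minimum uncertainty in velocity is:
Δv_min = ℏ/(2mΔx)
Δv_min = (1.055e-34 J·s) / (2 × 1.675e-27 kg × 2.990e-10 m)
Δv_min = 1.053e+02 m/s = 105.288 m/s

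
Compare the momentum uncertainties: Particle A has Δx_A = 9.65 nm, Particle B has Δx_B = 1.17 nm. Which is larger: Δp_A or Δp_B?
Particle B has the larger minimum momentum uncertainty, by a factor of 8.25.

For each particle, the minimum momentum uncertainty is Δp_min = ℏ/(2Δx):

Particle A: Δp_A = ℏ/(2×9.650e-09 m) = 5.464e-27 kg·m/s
Particle B: Δp_B = ℏ/(2×1.170e-09 m) = 4.507e-26 kg·m/s

Ratio: Δp_B/Δp_A = 8.25

Since Δp_min ∝ 1/Δx, the particle with smaller position uncertainty (B) has larger momentum uncertainty.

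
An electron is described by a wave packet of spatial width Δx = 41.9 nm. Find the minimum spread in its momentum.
1.258 × 10^-27 kg·m/s

For a wave packet, the spatial width Δx and momentum spread Δp are related by the uncertainty principle:
ΔxΔp ≥ ℏ/2

The minimum momentum spread is:
Δp_min = ℏ/(2Δx)
Δp_min = (1.055e-34 J·s) / (2 × 4.190e-08 m)
Δp_min = 1.258e-27 kg·m/s

A wave packet cannot have both a well-defined position and well-defined momentum.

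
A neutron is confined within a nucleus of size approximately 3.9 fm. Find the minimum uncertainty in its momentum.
1.352 × 10^-20 kg·m/s

Using the Heisenberg uncertainty principle:
ΔxΔp ≥ ℏ/2

With Δx ≈ L = 3.900e-15 m (the confinement size):
Δp_min = ℏ/(2Δx)
Δp_min = (1.055e-34 J·s) / (2 × 3.900e-15 m)
Δp_min = 1.352e-20 kg·m/s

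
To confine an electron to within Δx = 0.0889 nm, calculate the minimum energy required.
1.205 eV

Localizing a particle requires giving it sufficient momentum uncertainty:

1. From uncertainty principle: Δp ≥ ℏ/(2Δx)
   Δp_min = (1.055e-34 J·s) / (2 × 8.890e-11 m)
   Δp_min = 5.931e-25 kg·m/s

2. This momentum uncertainty corresponds to kinetic energy:
   KE ≈ (Δp)²/(2m) = (5.931e-25)²/(2 × 9.109e-31 kg)
   KE = 1.931e-19 J = 1.205 eV

Tighter localization requires more energy.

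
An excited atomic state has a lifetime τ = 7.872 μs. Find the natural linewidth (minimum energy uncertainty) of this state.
41.807 peV

Using the energy-time uncertainty principle:
ΔEΔt ≥ ℏ/2

The lifetime τ represents the time uncertainty Δt.
The natural linewidth (minimum energy uncertainty) is:

ΔE = ℏ/(2τ)
ΔE = (1.055e-34 J·s) / (2 × 7.872e-06 s)
ΔE = 6.698e-30 J = 41.807 peV

This natural linewidth limits the precision of spectroscopic measurements.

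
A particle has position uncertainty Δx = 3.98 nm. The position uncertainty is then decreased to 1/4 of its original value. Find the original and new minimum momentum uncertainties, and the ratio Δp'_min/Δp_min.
Original Δp_min = 1.325 × 10^-26 kg·m/s; new Δp'_min = 5.299 × 10^-26 kg·m/s; ratio Δp'_min/Δp_min = 4.

From the uncertainty principle ΔxΔp ≥ ℏ/2, the minimum momentum uncertainty is Δp_min = ℏ/(2Δx).

Original (Δx = 3.98 nm = 3.980e-09 m):
Δp_min = (1.055e-34 J·s)/(2 × 3.980e-09 m) = 1.325e-26 kg·m/s

When Δx → (1/4)Δx:
Δp'_min = ℏ/(2 × (1/4)Δx) = 4 × ℏ/(2Δx) = 4 × Δp_min
Δp'_min = 4 × 1.325e-26 kg·m/s = 5.299e-26 kg·m/s

Since Δp_min ∝ 1/Δx, when Δx is decreased to 1/4 of its original value, Δp_min increases to 4 times its original value.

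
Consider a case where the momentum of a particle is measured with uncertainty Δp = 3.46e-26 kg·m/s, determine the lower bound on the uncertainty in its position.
1.524 nm

Using the Heisenberg uncertainty principle:
ΔxΔp ≥ ℏ/2

The minimum uncertainty in position is:
Δx_min = ℏ/(2Δp)
Δx_min = (1.055e-34 J·s) / (2 × 3.460e-26 kg·m/s)
Δx_min = 1.524e-09 m = 1.524 nm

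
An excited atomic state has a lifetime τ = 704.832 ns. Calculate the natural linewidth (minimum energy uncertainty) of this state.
466.928 peV

Using the energy-time uncertainty principle:
ΔEΔt ≥ ℏ/2

The lifetime τ represents the time uncertainty Δt.
The natural linewidth (minimum energy uncertainty) is:

ΔE = ℏ/(2τ)
ΔE = (1.055e-34 J·s) / (2 × 7.048e-07 s)
ΔE = 7.481e-29 J = 466.928 peV

This natural linewidth limits the precision of spectroscopic measurements.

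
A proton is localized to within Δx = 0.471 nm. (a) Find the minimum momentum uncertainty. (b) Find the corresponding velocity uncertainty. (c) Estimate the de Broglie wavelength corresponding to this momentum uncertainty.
(a) Δp_min = 1.120 × 10^-25 kg·m/s
(b) Δv_min = 66.931 m/s
(c) λ_dB = 5.919 nm

Step-by-step:

(a) From the uncertainty principle:
Δp_min = ℏ/(2Δx) = (1.055e-34 J·s)/(2 × 4.710e-10 m) = 1.120e-25 kg·m/s

(b) The velocity uncertainty:
Δv = Δp/m = (1.120e-25 kg·m/s)/(1.673e-27 kg) = 6.693e+01 m/s = 66.931 m/s

(c) The de Broglie wavelength for this momentum:
λ = h/p = (6.626e-34 J·s)/(1.120e-25 kg·m/s) = 5.919e-09 m = 5.919 nm

Note: The de Broglie wavelength is comparable to the localization size, as expected from wave-particle duality.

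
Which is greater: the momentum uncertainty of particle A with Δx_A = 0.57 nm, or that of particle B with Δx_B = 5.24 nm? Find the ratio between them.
Particle A has the larger minimum momentum uncertainty, by a factor of 9.19.

For each particle, the minimum momentum uncertainty is Δp_min = ℏ/(2Δx):

Particle A: Δp_A = ℏ/(2×5.700e-10 m) = 9.251e-26 kg·m/s
Particle B: Δp_B = ℏ/(2×5.240e-09 m) = 1.006e-26 kg·m/s

Ratio: Δp_A/Δp_B = 9.19

Since Δp_min ∝ 1/Δx, the particle with smaller position uncertainty (A) has larger momentum uncertainty.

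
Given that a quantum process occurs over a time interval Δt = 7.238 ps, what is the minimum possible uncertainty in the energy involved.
45.469 μeV

Using the energy-time uncertainty principle:
ΔEΔt ≥ ℏ/2

The minimum uncertainty in energy is:
ΔE_min = ℏ/(2Δt)
ΔE_min = (1.055e-34 J·s) / (2 × 7.238e-12 s)
ΔE_min = 7.285e-24 J = 45.469 μeV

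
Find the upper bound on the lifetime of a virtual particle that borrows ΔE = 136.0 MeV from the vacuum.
2.420 ys

Using the energy-time uncertainty principle:
ΔEΔt ≥ ℏ/2

For a virtual particle borrowing energy ΔE, the maximum lifetime is:
Δt_max = ℏ/(2ΔE)

Converting energy:
ΔE = 136.0 MeV = 2.179e-11 J

Δt_max = (1.055e-34 J·s) / (2 × 2.179e-11 J)
Δt_max = 2.420e-24 s = 2.420 ys

Virtual particles with higher borrowed energy exist for shorter times.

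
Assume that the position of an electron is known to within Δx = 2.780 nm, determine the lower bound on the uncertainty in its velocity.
20.822 km/s

Using the Heisenberg uncertainty principle and Δp = mΔv:
ΔxΔp ≥ ℏ/2
Δx(mΔv) ≥ ℏ/2

The minimum uncertainty in velocity is:
Δv_min = ℏ/(2mΔx)
Δv_min = (1.055e-34 J·s) / (2 × 9.109e-31 kg × 2.780e-09 m)
Δv_min = 2.082e+04 m/s = 20.822 km/s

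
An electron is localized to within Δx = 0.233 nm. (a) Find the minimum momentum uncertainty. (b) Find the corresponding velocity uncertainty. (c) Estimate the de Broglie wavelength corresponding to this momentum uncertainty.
(a) Δp_min = 2.263 × 10^-25 kg·m/s
(b) Δv_min = 248.428 km/s
(c) λ_dB = 2.928 nm

Step-by-step:

(a) From the uncertainty principle:
Δp_min = ℏ/(2Δx) = (1.055e-34 J·s)/(2 × 2.330e-10 m) = 2.263e-25 kg·m/s

(b) The velocity uncertainty:
Δv = Δp/m = (2.263e-25 kg·m/s)/(9.109e-31 kg) = 2.484e+05 m/s = 248.428 km/s

(c) The de Broglie wavelength for this momentum:
λ = h/p = (6.626e-34 J·s)/(2.263e-25 kg·m/s) = 2.928e-09 m = 2.928 nm

Note: The de Broglie wavelength is comparable to the localization size, as expected from wave-particle duality.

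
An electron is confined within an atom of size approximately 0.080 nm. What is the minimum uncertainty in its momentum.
6.591 × 10^-25 kg·m/s

Using the Heisenberg uncertainty principle:
ΔxΔp ≥ ℏ/2

With Δx ≈ L = 8.000e-11 m (the confinement size):
Δp_min = ℏ/(2Δx)
Δp_min = (1.055e-34 J·s) / (2 × 8.000e-11 m)
Δp_min = 6.591e-25 kg·m/s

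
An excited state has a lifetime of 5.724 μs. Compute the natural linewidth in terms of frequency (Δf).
13.902 kHz

Using the energy-time uncertainty principle and E = hf:
ΔEΔt ≥ ℏ/2
hΔf·Δt ≥ ℏ/2

The minimum frequency uncertainty is:
Δf = ℏ/(2hτ) = 1/(4πτ)
Δf = 1/(4π × 5.724e-06 s)
Δf = 1.390e+04 Hz = 13.902 kHz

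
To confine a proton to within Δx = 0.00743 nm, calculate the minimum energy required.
93.967 meV

Localizing a particle requires giving it sufficient momentum uncertainty:

1. From uncertainty principle: Δp ≥ ℏ/(2Δx)
   Δp_min = (1.055e-34 J·s) / (2 × 7.430e-12 m)
   Δp_min = 7.097e-24 kg·m/s

2. This momentum uncertainty corresponds to kinetic energy:
   KE ≈ (Δp)²/(2m) = (7.097e-24)²/(2 × 1.673e-27 kg)
   KE = 1.506e-20 J = 93.967 meV

Tighter localization requires more energy.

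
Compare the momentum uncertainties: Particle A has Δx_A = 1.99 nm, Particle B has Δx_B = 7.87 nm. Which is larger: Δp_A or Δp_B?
Particle A has the larger minimum momentum uncertainty, by a factor of 3.95.

For each particle, the minimum momentum uncertainty is Δp_min = ℏ/(2Δx):

Particle A: Δp_A = ℏ/(2×1.990e-09 m) = 2.650e-26 kg·m/s
Particle B: Δp_B = ℏ/(2×7.870e-09 m) = 6.700e-27 kg·m/s

Ratio: Δp_A/Δp_B = 3.95

Since Δp_min ∝ 1/Δx, the particle with smaller position uncertainty (A) has larger momentum uncertainty.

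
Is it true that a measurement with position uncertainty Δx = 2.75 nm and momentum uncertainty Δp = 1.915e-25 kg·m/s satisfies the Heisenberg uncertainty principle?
Yes, it satisfies the uncertainty principle.

Calculate the product ΔxΔp:
ΔxΔp = (2.750e-09 m) × (1.915e-25 kg·m/s)
ΔxΔp = 5.266e-34 J·s

Compare to the minimum allowed value ℏ/2:
ℏ/2 = 5.273e-35 J·s

Since ΔxΔp = 5.266e-34 J·s ≥ 5.273e-35 J·s = ℏ/2,
the measurement satisfies the uncertainty principle.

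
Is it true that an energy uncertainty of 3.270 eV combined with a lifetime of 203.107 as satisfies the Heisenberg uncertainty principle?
Yes, it satisfies the uncertainty relation.

Calculate the product ΔEΔt:
ΔE = 3.270 eV = 5.239e-19 J
ΔEΔt = (5.239e-19 J) × (2.031e-16 s)
ΔEΔt = 1.064e-34 J·s

Compare to the minimum allowed value ℏ/2:
ℏ/2 = 5.273e-35 J·s

Since ΔEΔt = 1.064e-34 J·s ≥ 5.273e-35 J·s = ℏ/2,
this satisfies the uncertainty relation.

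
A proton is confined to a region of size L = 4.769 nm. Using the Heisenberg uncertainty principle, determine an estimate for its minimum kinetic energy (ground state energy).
228.086 neV

Using the uncertainty principle to estimate ground state energy:

1. The position uncertainty is approximately the confinement size:
   Δx ≈ L = 4.769e-09 m

2. From ΔxΔp ≥ ℏ/2, the minimum momentum uncertainty is:
   Δp ≈ ℏ/(2L) = 1.106e-26 kg·m/s

3. The kinetic energy is approximately:
   KE ≈ (Δp)²/(2m) = (1.106e-26)²/(2 × 1.673e-27 kg)
   KE ≈ 3.654e-26 J = 228.086 neV

This is an order-of-magnitude estimate of the ground state energy.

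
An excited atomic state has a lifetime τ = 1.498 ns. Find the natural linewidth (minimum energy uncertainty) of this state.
219.697 neV

Using the energy-time uncertainty principle:
ΔEΔt ≥ ℏ/2

The lifetime τ represents the time uncertainty Δt.
The natural linewidth (minimum energy uncertainty) is:

ΔE = ℏ/(2τ)
ΔE = (1.055e-34 J·s) / (2 × 1.498e-09 s)
ΔE = 3.520e-26 J = 219.697 neV

This natural linewidth limits the precision of spectroscopic measurements.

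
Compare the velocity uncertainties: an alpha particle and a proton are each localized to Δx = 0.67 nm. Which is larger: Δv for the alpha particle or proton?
The proton has the larger minimum velocity uncertainty, by a ratio of 4.0.

For both particles, Δp_min = ℏ/(2Δx) = 7.870e-26 kg·m/s (same for both).

The velocity uncertainty is Δv = Δp/m:
- alpha particle: Δv = 7.870e-26 / 6.645e-27 = 1.184e+01 m/s = 11.844 m/s
- proton: Δv = 7.870e-26 / 1.673e-27 = 4.705e+01 m/s = 47.052 m/s

Ratio: 4.705e+01 / 1.184e+01 = 4.0

The lighter particle has larger velocity uncertainty because Δv ∝ 1/m.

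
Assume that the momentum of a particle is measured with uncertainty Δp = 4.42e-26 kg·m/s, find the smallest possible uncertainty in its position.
1.193 nm

Using the Heisenberg uncertainty principle:
ΔxΔp ≥ ℏ/2

The minimum uncertainty in position is:
Δx_min = ℏ/(2Δp)
Δx_min = (1.055e-34 J·s) / (2 × 4.420e-26 kg·m/s)
Δx_min = 1.193e-09 m = 1.193 nm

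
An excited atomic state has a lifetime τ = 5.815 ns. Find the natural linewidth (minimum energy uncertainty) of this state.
56.596 neV

Using the energy-time uncertainty principle:
ΔEΔt ≥ ℏ/2

The lifetime τ represents the time uncertainty Δt.
The natural linewidth (minimum energy uncertainty) is:

ΔE = ℏ/(2τ)
ΔE = (1.055e-34 J·s) / (2 × 5.815e-09 s)
ΔE = 9.068e-27 J = 56.596 neV

This natural linewidth limits the precision of spectroscopic measurements.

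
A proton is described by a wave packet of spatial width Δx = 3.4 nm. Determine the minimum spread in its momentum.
1.551 × 10^-26 kg·m/s

For a wave packet, the spatial width Δx and momentum spread Δp are related by the uncertainty principle:
ΔxΔp ≥ ℏ/2

The minimum momentum spread is:
Δp_min = ℏ/(2Δx)
Δp_min = (1.055e-34 J·s) / (2 × 3.400e-09 m)
Δp_min = 1.551e-26 kg·m/s

A wave packet cannot have both a well-defined position and well-defined momentum.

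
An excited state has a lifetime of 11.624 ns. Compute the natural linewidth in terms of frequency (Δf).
6.846 MHz

Using the energy-time uncertainty principle and E = hf:
ΔEΔt ≥ ℏ/2
hΔf·Δt ≥ ℏ/2

The minimum frequency uncertainty is:
Δf = ℏ/(2hτ) = 1/(4πτ)
Δf = 1/(4π × 1.162e-08 s)
Δf = 6.846e+06 Hz = 6.846 MHz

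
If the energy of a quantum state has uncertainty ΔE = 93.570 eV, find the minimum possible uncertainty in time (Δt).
3.517 as

Using the energy-time uncertainty principle:
ΔEΔt ≥ ℏ/2

The minimum uncertainty in time is:
Δt_min = ℏ/(2ΔE)
Δt_min = (1.055e-34 J·s) / (2 × 1.499e-17 J)
Δt_min = 3.517e-18 s = 3.517 as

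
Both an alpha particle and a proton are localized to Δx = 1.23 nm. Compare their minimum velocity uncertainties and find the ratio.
The proton has the larger minimum velocity uncertainty, by a ratio of 4.0.

For both particles, Δp_min = ℏ/(2Δx) = 4.287e-26 kg·m/s (same for both).

The velocity uncertainty is Δv = Δp/m:
- alpha particle: Δv = 4.287e-26 / 6.645e-27 = 6.452e+00 m/s = 6.452 m/s
- proton: Δv = 4.287e-26 / 1.673e-27 = 2.563e+01 m/s = 25.630 m/s

Ratio: 2.563e+01 / 6.452e+00 = 4.0

The lighter particle has larger velocity uncertainty because Δv ∝ 1/m.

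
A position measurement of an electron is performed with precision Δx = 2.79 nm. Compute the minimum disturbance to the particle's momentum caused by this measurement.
1.890 × 10^-26 kg·m/s

The uncertainty principle implies that measuring position disturbs momentum:
ΔxΔp ≥ ℏ/2

When we measure position with precision Δx, we necessarily introduce a momentum uncertainty:
Δp ≥ ℏ/(2Δx)
Δp_min = (1.055e-34 J·s) / (2 × 2.790e-09 m)
Δp_min = 1.890e-26 kg·m/s

The more precisely we measure position, the greater the momentum disturbance.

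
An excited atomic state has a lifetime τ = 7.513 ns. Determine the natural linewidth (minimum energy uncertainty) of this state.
43.805 neV

Using the energy-time uncertainty principle:
ΔEΔt ≥ ℏ/2

The lifetime τ represents the time uncertainty Δt.
The natural linewidth (minimum energy uncertainty) is:

ΔE = ℏ/(2τ)
ΔE = (1.055e-34 J·s) / (2 × 7.513e-09 s)
ΔE = 7.018e-27 J = 43.805 neV

This natural linewidth limits the precision of spectroscopic measurements.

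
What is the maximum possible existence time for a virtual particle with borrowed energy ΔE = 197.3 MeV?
1.668 ys

Using the energy-time uncertainty principle:
ΔEΔt ≥ ℏ/2

For a virtual particle borrowing energy ΔE, the maximum lifetime is:
Δt_max = ℏ/(2ΔE)

Converting energy:
ΔE = 197.3 MeV = 3.161e-11 J

Δt_max = (1.055e-34 J·s) / (2 × 3.161e-11 J)
Δt_max = 1.668e-24 s = 1.668 ys

Virtual particles with higher borrowed energy exist for shorter times.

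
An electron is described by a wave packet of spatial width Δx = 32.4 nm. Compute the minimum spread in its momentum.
1.627 × 10^-27 kg·m/s

For a wave packet, the spatial width Δx and momentum spread Δp are related by the uncertainty principle:
ΔxΔp ≥ ℏ/2

The minimum momentum spread is:
Δp_min = ℏ/(2Δx)
Δp_min = (1.055e-34 J·s) / (2 × 3.240e-08 m)
Δp_min = 1.627e-27 kg·m/s

A wave packet cannot have both a well-defined position and well-defined momentum.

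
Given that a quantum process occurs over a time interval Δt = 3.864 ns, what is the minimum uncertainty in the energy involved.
85.172 neV

Using the energy-time uncertainty principle:
ΔEΔt ≥ ℏ/2

The minimum uncertainty in energy is:
ΔE_min = ℏ/(2Δt)
ΔE_min = (1.055e-34 J·s) / (2 × 3.864e-09 s)
ΔE_min = 1.365e-26 J = 85.172 neV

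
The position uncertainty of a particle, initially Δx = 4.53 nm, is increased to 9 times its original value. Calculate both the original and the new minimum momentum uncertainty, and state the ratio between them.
Original Δp_min = 1.164 × 10^-26 kg·m/s; new Δp'_min = 1.293 × 10^-27 kg·m/s; ratio Δp'_min/Δp_min = 1/9.

From the uncertainty principle ΔxΔp ≥ ℏ/2, the minimum momentum uncertainty is Δp_min = ℏ/(2Δx).

Original (Δx = 4.53 nm = 4.530e-09 m):
Δp_min = (1.055e-34 J·s)/(2 × 4.530e-09 m) = 1.164e-26 kg·m/s

When Δx → 9Δx:
Δp'_min = ℏ/(2 × 9Δx) = (1/9) × ℏ/(2Δx) = (1/9) × Δp_min
Δp'_min = 1/9 × 1.164e-26 kg·m/s = 1.293e-27 kg·m/s

Since Δp_min ∝ 1/Δx, when Δx is increased to 9 times its original value, Δp_min decreases to 1/9 of its original value.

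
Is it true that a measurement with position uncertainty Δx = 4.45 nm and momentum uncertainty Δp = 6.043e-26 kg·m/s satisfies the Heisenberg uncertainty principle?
Yes, it satisfies the uncertainty principle.

Calculate the product ΔxΔp:
ΔxΔp = (4.450e-09 m) × (6.043e-26 kg·m/s)
ΔxΔp = 2.689e-34 J·s

Compare to the minimum allowed value ℏ/2:
ℏ/2 = 5.273e-35 J·s

Since ΔxΔp = 2.689e-34 J·s ≥ 5.273e-35 J·s = ℏ/2,
the measurement satisfies the uncertainty principle.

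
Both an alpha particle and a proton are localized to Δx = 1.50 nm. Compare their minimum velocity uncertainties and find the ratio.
The proton has the larger minimum velocity uncertainty, by a ratio of 4.0.

For both particles, Δp_min = ℏ/(2Δx) = 3.515e-26 kg·m/s (same for both).

The velocity uncertainty is Δv = Δp/m:
- alpha particle: Δv = 3.515e-26 / 6.645e-27 = 5.290e+00 m/s = 5.290 m/s
- proton: Δv = 3.515e-26 / 1.673e-27 = 2.102e+01 m/s = 21.016 m/s

Ratio: 2.102e+01 / 5.290e+00 = 4.0

The lighter particle has larger velocity uncertainty because Δv ∝ 1/m.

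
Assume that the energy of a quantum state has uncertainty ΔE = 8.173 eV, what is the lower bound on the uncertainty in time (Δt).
40.267 as

Using the energy-time uncertainty principle:
ΔEΔt ≥ ℏ/2

The minimum uncertainty in time is:
Δt_min = ℏ/(2ΔE)
Δt_min = (1.055e-34 J·s) / (2 × 1.309e-18 J)
Δt_min = 4.027e-17 s = 40.267 as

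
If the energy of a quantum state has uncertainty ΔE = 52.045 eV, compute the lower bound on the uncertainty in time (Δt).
6.323 as

Using the energy-time uncertainty principle:
ΔEΔt ≥ ℏ/2

The minimum uncertainty in time is:
Δt_min = ℏ/(2ΔE)
Δt_min = (1.055e-34 J·s) / (2 × 8.339e-18 J)
Δt_min = 6.323e-18 s = 6.323 as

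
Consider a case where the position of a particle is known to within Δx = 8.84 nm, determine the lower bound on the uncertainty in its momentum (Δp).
5.965 × 10^-27 kg·m/s

Using the Heisenberg uncertainty principle:
ΔxΔp ≥ ℏ/2

The minimum uncertainty in momentum is:
Δp_min = ℏ/(2Δx)
Δp_min = (1.055e-34 J·s) / (2 × 8.840e-09 m)
Δp_min = 5.965e-27 kg·m/s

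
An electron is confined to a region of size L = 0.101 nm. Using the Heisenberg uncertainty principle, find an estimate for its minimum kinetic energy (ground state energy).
933.728 meV

Using the uncertainty principle to estimate ground state energy:

1. The position uncertainty is approximately the confinement size:
   Δx ≈ L = 1.010e-10 m

2. From ΔxΔp ≥ ℏ/2, the minimum momentum uncertainty is:
   Δp ≈ ℏ/(2L) = 5.221e-25 kg·m/s

3. The kinetic energy is approximately:
   KE ≈ (Δp)²/(2m) = (5.221e-25)²/(2 × 9.109e-31 kg)
   KE ≈ 1.496e-19 J = 933.728 meV

This is an order-of-magnitude estimate of the ground state energy.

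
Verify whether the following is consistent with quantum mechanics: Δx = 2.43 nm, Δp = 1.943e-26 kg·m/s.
No, it violates the uncertainty principle (impossible measurement).

Calculate the product ΔxΔp:
ΔxΔp = (2.430e-09 m) × (1.943e-26 kg·m/s)
ΔxΔp = 4.721e-35 J·s

Compare to the minimum allowed value ℏ/2:
ℏ/2 = 5.273e-35 J·s

Since ΔxΔp = 4.721e-35 J·s < 5.273e-35 J·s = ℏ/2,
the measurement violates the uncertainty principle.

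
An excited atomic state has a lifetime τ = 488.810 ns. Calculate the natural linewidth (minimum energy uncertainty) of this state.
673.280 peV

Using the energy-time uncertainty principle:
ΔEΔt ≥ ℏ/2

The lifetime τ represents the time uncertainty Δt.
The natural linewidth (minimum energy uncertainty) is:

ΔE = ℏ/(2τ)
ΔE = (1.055e-34 J·s) / (2 × 4.888e-07 s)
ΔE = 1.079e-28 J = 673.280 peV

This natural linewidth limits the precision of spectroscopic measurements.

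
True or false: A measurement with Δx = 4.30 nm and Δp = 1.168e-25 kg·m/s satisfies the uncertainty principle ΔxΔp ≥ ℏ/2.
Yes, it satisfies the uncertainty principle.

Calculate the product ΔxΔp:
ΔxΔp = (4.300e-09 m) × (1.168e-25 kg·m/s)
ΔxΔp = 5.022e-34 J·s

Compare to the minimum allowed value ℏ/2:
ℏ/2 = 5.273e-35 J·s

Since ΔxΔp = 5.022e-34 J·s ≥ 5.273e-35 J·s = ℏ/2,
the measurement satisfies the uncertainty principle.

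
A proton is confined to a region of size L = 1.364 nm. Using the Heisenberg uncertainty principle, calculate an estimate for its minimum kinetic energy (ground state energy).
2.788 μeV

Using the uncertainty principle to estimate ground state energy:

1. The position uncertainty is approximately the confinement size:
   Δx ≈ L = 1.364e-09 m

2. From ΔxΔp ≥ ℏ/2, the minimum momentum uncertainty is:
   Δp ≈ ℏ/(2L) = 3.866e-26 kg·m/s

3. The kinetic energy is approximately:
   KE ≈ (Δp)²/(2m) = (3.866e-26)²/(2 × 1.673e-27 kg)
   KE ≈ 4.467e-25 J = 2.788 μeV

This is an order-of-magnitude estimate of the ground state energy.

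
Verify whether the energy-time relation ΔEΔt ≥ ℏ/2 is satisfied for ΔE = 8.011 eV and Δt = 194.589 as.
Yes, it satisfies the uncertainty relation.

Calculate the product ΔEΔt:
ΔE = 8.011 eV = 1.284e-18 J
ΔEΔt = (1.284e-18 J) × (1.946e-16 s)
ΔEΔt = 2.498e-34 J·s

Compare to the minimum allowed value ℏ/2:
ℏ/2 = 5.273e-35 J·s

Since ΔEΔt = 2.498e-34 J·s ≥ 5.273e-35 J·s = ℏ/2,
this satisfies the uncertainty relation.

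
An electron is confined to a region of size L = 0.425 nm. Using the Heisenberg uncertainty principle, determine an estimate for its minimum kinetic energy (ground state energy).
52.733 meV

Using the uncertainty principle to estimate ground state energy:

1. The position uncertainty is approximately the confinement size:
   Δx ≈ L = 4.250e-10 m

2. From ΔxΔp ≥ ℏ/2, the minimum momentum uncertainty is:
   Δp ≈ ℏ/(2L) = 1.241e-25 kg·m/s

3. The kinetic energy is approximately:
   KE ≈ (Δp)²/(2m) = (1.241e-25)²/(2 × 9.109e-31 kg)
   KE ≈ 8.449e-21 J = 52.733 meV

This is an order-of-magnitude estimate of the ground state energy.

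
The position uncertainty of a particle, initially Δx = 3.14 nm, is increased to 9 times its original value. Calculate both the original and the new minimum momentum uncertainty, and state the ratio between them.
Original Δp_min = 1.679 × 10^-26 kg·m/s; new Δp'_min = 1.866 × 10^-27 kg·m/s; ratio Δp'_min/Δp_min = 1/9.

From the uncertainty principle ΔxΔp ≥ ℏ/2, the minimum momentum uncertainty is Δp_min = ℏ/(2Δx).

Original (Δx = 3.14 nm = 3.140e-09 m):
Δp_min = (1.055e-34 J·s)/(2 × 3.140e-09 m) = 1.679e-26 kg·m/s

When Δx → 9Δx:
Δp'_min = ℏ/(2 × 9Δx) = (1/9) × ℏ/(2Δx) = (1/9) × Δp_min
Δp'_min = 1/9 × 1.679e-26 kg·m/s = 1.866e-27 kg·m/s

Since Δp_min ∝ 1/Δx, when Δx is increased to 9 times its original value, Δp_min decreases to 1/9 of its original value.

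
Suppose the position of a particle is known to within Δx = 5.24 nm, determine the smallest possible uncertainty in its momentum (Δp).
1.006 × 10^-26 kg·m/s

Using the Heisenberg uncertainty principle:
ΔxΔp ≥ ℏ/2

The minimum uncertainty in momentum is:
Δp_min = ℏ/(2Δx)
Δp_min = (1.055e-34 J·s) / (2 × 5.240e-09 m)
Δp_min = 1.006e-26 kg·m/s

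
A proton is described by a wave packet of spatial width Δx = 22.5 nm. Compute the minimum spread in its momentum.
2.343 × 10^-27 kg·m/s

For a wave packet, the spatial width Δx and momentum spread Δp are related by the uncertainty principle:
ΔxΔp ≥ ℏ/2

The minimum momentum spread is:
Δp_min = ℏ/(2Δx)
Δp_min = (1.055e-34 J·s) / (2 × 2.250e-08 m)
Δp_min = 2.343e-27 kg·m/s

A wave packet cannot have both a well-defined position and well-defined momentum.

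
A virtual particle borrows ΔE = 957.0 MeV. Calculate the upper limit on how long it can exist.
3.439 × 10^-25 s

Using the energy-time uncertainty principle:
ΔEΔt ≥ ℏ/2

For a virtual particle borrowing energy ΔE, the maximum lifetime is:
Δt_max = ℏ/(2ΔE)

Converting energy:
ΔE = 957.0 MeV = 1.533e-10 J

Δt_max = (1.055e-34 J·s) / (2 × 1.533e-10 J)
Δt_max = 3.439e-25 s = 3.439 × 10^-25 s

Virtual particles with higher borrowed energy exist for shorter times.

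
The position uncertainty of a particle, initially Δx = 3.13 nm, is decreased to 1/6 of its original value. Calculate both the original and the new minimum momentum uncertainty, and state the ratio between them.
Original Δp_min = 1.685 × 10^-26 kg·m/s; new Δp'_min = 1.011 × 10^-25 kg·m/s; ratio Δp'_min/Δp_min = 6.

From the uncertainty principle ΔxΔp ≥ ℏ/2, the minimum momentum uncertainty is Δp_min = ℏ/(2Δx).

Original (Δx = 3.13 nm = 3.130e-09 m):
Δp_min = (1.055e-34 J·s)/(2 × 3.130e-09 m) = 1.685e-26 kg·m/s

When Δx → (1/6)Δx:
Δp'_min = ℏ/(2 × (1/6)Δx) = 6 × ℏ/(2Δx) = 6 × Δp_min
Δp'_min = 6 × 1.685e-26 kg·m/s = 1.011e-25 kg·m/s

Since Δp_min ∝ 1/Δx, when Δx is decreased to 1/6 of its original value, Δp_min increases to 6 times its original value.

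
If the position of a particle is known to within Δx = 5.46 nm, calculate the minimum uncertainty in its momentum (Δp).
9.657 × 10^-27 kg·m/s

Using the Heisenberg uncertainty principle:
ΔxΔp ≥ ℏ/2

The minimum uncertainty in momentum is:
Δp_min = ℏ/(2Δx)
Δp_min = (1.055e-34 J·s) / (2 × 5.460e-09 m)
Δp_min = 9.657e-27 kg·m/s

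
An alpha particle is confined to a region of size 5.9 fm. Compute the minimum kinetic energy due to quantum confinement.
37.512 keV

Using the uncertainty principle:

1. Position uncertainty: Δx ≈ 5.900e-15 m
2. Minimum momentum uncertainty: Δp = ℏ/(2Δx) = 8.937e-21 kg·m/s
3. Minimum kinetic energy:
   KE = (Δp)²/(2m) = (8.937e-21)²/(2 × 6.645e-27 kg)
   KE = 6.010e-15 J = 37.512 keV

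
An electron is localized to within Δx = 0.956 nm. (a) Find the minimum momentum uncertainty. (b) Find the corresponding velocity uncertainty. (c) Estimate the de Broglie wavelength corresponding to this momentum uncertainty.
(a) Δp_min = 5.516 × 10^-26 kg·m/s
(b) Δv_min = 60.548 km/s
(c) λ_dB = 12.013 nm

Step-by-step:

(a) From the uncertainty principle:
Δp_min = ℏ/(2Δx) = (1.055e-34 J·s)/(2 × 9.560e-10 m) = 5.516e-26 kg·m/s

(b) The velocity uncertainty:
Δv = Δp/m = (5.516e-26 kg·m/s)/(9.109e-31 kg) = 6.055e+04 m/s = 60.548 km/s

(c) The de Broglie wavelength for this momentum:
λ = h/p = (6.626e-34 J·s)/(5.516e-26 kg·m/s) = 1.201e-08 m = 12.013 nm

Note: The de Broglie wavelength is comparable to the localization size, as expected from wave-particle duality.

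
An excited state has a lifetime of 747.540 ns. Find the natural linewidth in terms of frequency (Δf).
106.452 kHz

Using the energy-time uncertainty principle and E = hf:
ΔEΔt ≥ ℏ/2
hΔf·Δt ≥ ℏ/2

The minimum frequency uncertainty is:
Δf = ℏ/(2hτ) = 1/(4πτ)
Δf = 1/(4π × 7.475e-07 s)
Δf = 1.065e+05 Hz = 106.452 kHz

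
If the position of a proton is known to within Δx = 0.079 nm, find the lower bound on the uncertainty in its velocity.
399.044 m/s

Using the Heisenberg uncertainty principle and Δp = mΔv:
ΔxΔp ≥ ℏ/2
Δx(mΔv) ≥ ℏ/2

The minimum uncertainty in velocity is:
Δv_min = ℏ/(2mΔx)
Δv_min = (1.055e-34 J·s) / (2 × 1.673e-27 kg × 7.900e-11 m)
Δv_min = 3.990e+02 m/s = 399.044 m/s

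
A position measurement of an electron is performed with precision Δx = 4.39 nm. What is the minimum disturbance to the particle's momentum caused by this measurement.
1.201 × 10^-26 kg·m/s

The uncertainty principle implies that measuring position disturbs momentum:
ΔxΔp ≥ ℏ/2

When we measure position with precision Δx, we necessarily introduce a momentum uncertainty:
Δp ≥ ℏ/(2Δx)
Δp_min = (1.055e-34 J·s) / (2 × 4.390e-09 m)
Δp_min = 1.201e-26 kg·m/s

The more precisely we measure position, the greater the momentum disturbance.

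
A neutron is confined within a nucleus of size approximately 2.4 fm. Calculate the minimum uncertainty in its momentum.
2.197 × 10^-20 kg·m/s

Using the Heisenberg uncertainty principle:
ΔxΔp ≥ ℏ/2

With Δx ≈ L = 2.400e-15 m (the confinement size):
Δp_min = ℏ/(2Δx)
Δp_min = (1.055e-34 J·s) / (2 × 2.400e-15 m)
Δp_min = 2.197e-20 kg·m/s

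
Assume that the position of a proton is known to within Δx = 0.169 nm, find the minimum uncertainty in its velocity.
186.536 m/s

Using the Heisenberg uncertainty principle and Δp = mΔv:
ΔxΔp ≥ ℏ/2
Δx(mΔv) ≥ ℏ/2

The minimum uncertainty in velocity is:
Δv_min = ℏ/(2mΔx)
Δv_min = (1.055e-34 J·s) / (2 × 1.673e-27 kg × 1.690e-10 m)
Δv_min = 1.865e+02 m/s = 186.536 m/s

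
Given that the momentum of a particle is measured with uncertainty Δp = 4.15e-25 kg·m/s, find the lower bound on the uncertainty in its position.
127.057 pm

Using the Heisenberg uncertainty principle:
ΔxΔp ≥ ℏ/2

The minimum uncertainty in position is:
Δx_min = ℏ/(2Δp)
Δx_min = (1.055e-34 J·s) / (2 × 4.150e-25 kg·m/s)
Δx_min = 1.271e-10 m = 127.057 pm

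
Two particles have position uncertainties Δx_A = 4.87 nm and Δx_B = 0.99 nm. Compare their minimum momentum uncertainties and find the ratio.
Particle B has the larger minimum momentum uncertainty, by a factor of 4.92.

For each particle, the minimum momentum uncertainty is Δp_min = ℏ/(2Δx):

Particle A: Δp_A = ℏ/(2×4.870e-09 m) = 1.083e-26 kg·m/s
Particle B: Δp_B = ℏ/(2×9.900e-10 m) = 5.326e-26 kg·m/s

Ratio: Δp_B/Δp_A = 4.92

Since Δp_min ∝ 1/Δx, the particle with smaller position uncertainty (B) has larger momentum uncertainty.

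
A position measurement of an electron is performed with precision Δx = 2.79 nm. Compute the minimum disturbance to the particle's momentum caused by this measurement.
1.890 × 10^-26 kg·m/s

The uncertainty principle implies that measuring position disturbs momentum:
ΔxΔp ≥ ℏ/2

When we measure position with precision Δx, we necessarily introduce a momentum uncertainty:
Δp ≥ ℏ/(2Δx)
Δp_min = (1.055e-34 J·s) / (2 × 2.790e-09 m)
Δp_min = 1.890e-26 kg·m/s

The more precisely we measure position, the greater the momentum disturbance.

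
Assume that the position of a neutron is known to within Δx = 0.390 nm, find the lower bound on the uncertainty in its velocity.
80.721 m/s

Using the Heisenberg uncertainty principle and Δp = mΔv:
ΔxΔp ≥ ℏ/2
Δx(mΔv) ≥ ℏ/2

The minimum uncertainty in velocity is:
Δv_min = ℏ/(2mΔx)
Δv_min = (1.055e-34 J·s) / (2 × 1.675e-27 kg × 3.900e-10 m)
Δv_min = 8.072e+01 m/s = 80.721 m/s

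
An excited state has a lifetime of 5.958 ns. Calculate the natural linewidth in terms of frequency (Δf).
13.356 MHz

Using the energy-time uncertainty principle and E = hf:
ΔEΔt ≥ ℏ/2
hΔf·Δt ≥ ℏ/2

The minimum frequency uncertainty is:
Δf = ℏ/(2hτ) = 1/(4πτ)
Δf = 1/(4π × 5.958e-09 s)
Δf = 1.336e+07 Hz = 13.356 MHz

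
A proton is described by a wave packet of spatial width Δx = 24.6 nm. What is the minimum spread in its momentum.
2.143 × 10^-27 kg·m/s

For a wave packet, the spatial width Δx and momentum spread Δp are related by the uncertainty principle:
ΔxΔp ≥ ℏ/2

The minimum momentum spread is:
Δp_min = ℏ/(2Δx)
Δp_min = (1.055e-34 J·s) / (2 × 2.460e-08 m)
Δp_min = 2.143e-27 kg·m/s

A wave packet cannot have both a well-defined position and well-defined momentum.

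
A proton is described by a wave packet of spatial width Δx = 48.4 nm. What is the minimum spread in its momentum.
1.089 × 10^-27 kg·m/s

For a wave packet, the spatial width Δx and momentum spread Δp are related by the uncertainty principle:
ΔxΔp ≥ ℏ/2

The minimum momentum spread is:
Δp_min = ℏ/(2Δx)
Δp_min = (1.055e-34 J·s) / (2 × 4.840e-08 m)
Δp_min = 1.089e-27 kg·m/s

A wave packet cannot have both a well-defined position and well-defined momentum.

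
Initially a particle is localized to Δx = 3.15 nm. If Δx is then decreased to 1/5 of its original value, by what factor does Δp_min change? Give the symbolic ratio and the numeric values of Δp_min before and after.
Original Δp_min = 1.674 × 10^-26 kg·m/s; new Δp'_min = 8.370 × 10^-26 kg·m/s; ratio Δp'_min/Δp_min = 5.

From the uncertainty principle ΔxΔp ≥ ℏ/2, the minimum momentum uncertainty is Δp_min = ℏ/(2Δx).

Original (Δx = 3.15 nm = 3.150e-09 m):
Δp_min = (1.055e-34 J·s)/(2 × 3.150e-09 m) = 1.674e-26 kg·m/s

When Δx → (1/5)Δx:
Δp'_min = ℏ/(2 × (1/5)Δx) = 5 × ℏ/(2Δx) = 5 × Δp_min
Δp'_min = 5 × 1.674e-26 kg·m/s = 8.370e-26 kg·m/s

Since Δp_min ∝ 1/Δx, when Δx is decreased to 1/5 of its original value, Δp_min increases to 5 times its original value.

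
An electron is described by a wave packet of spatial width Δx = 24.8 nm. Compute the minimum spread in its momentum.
2.126 × 10^-27 kg·m/s

For a wave packet, the spatial width Δx and momentum spread Δp are related by the uncertainty principle:
ΔxΔp ≥ ℏ/2

The minimum momentum spread is:
Δp_min = ℏ/(2Δx)
Δp_min = (1.055e-34 J·s) / (2 × 2.480e-08 m)
Δp_min = 2.126e-27 kg·m/s

A wave packet cannot have both a well-defined position and well-defined momentum.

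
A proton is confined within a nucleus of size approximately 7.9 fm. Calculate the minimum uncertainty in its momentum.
6.675 × 10^-21 kg·m/s

Using the Heisenberg uncertainty principle:
ΔxΔp ≥ ℏ/2

With Δx ≈ L = 7.900e-15 m (the confinement size):
Δp_min = ℏ/(2Δx)
Δp_min = (1.055e-34 J·s) / (2 × 7.900e-15 m)
Δp_min = 6.675e-21 kg·m/s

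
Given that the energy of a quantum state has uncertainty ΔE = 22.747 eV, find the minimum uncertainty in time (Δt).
14.468 as

Using the energy-time uncertainty principle:
ΔEΔt ≥ ℏ/2

The minimum uncertainty in time is:
Δt_min = ℏ/(2ΔE)
Δt_min = (1.055e-34 J·s) / (2 × 3.644e-18 J)
Δt_min = 1.447e-17 s = 14.468 as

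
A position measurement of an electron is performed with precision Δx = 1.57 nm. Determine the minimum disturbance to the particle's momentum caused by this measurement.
3.359 × 10^-26 kg·m/s

The uncertainty principle implies that measuring position disturbs momentum:
ΔxΔp ≥ ℏ/2

When we measure position with precision Δx, we necessarily introduce a momentum uncertainty:
Δp ≥ ℏ/(2Δx)
Δp_min = (1.055e-34 J·s) / (2 × 1.570e-09 m)
Δp_min = 3.359e-26 kg·m/s

The more precisely we measure position, the greater the momentum disturbance.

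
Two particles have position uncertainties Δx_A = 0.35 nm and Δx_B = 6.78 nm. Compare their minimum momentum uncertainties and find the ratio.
Particle A has the larger minimum momentum uncertainty, by a factor of 19.37.

For each particle, the minimum momentum uncertainty is Δp_min = ℏ/(2Δx):

Particle A: Δp_A = ℏ/(2×3.500e-10 m) = 1.507e-25 kg·m/s
Particle B: Δp_B = ℏ/(2×6.780e-09 m) = 7.777e-27 kg·m/s

Ratio: Δp_A/Δp_B = 19.37

Since Δp_min ∝ 1/Δx, the particle with smaller position uncertainty (A) has larger momentum uncertainty.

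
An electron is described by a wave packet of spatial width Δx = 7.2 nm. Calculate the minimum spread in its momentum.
7.323 × 10^-27 kg·m/s

For a wave packet, the spatial width Δx and momentum spread Δp are related by the uncertainty principle:
ΔxΔp ≥ ℏ/2

The minimum momentum spread is:
Δp_min = ℏ/(2Δx)
Δp_min = (1.055e-34 J·s) / (2 × 7.200e-09 m)
Δp_min = 7.323e-27 kg·m/s

A wave packet cannot have both a well-defined position and well-defined momentum.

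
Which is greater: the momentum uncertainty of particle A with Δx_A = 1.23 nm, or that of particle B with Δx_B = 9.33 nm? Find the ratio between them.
Particle A has the larger minimum momentum uncertainty, by a factor of 7.59.

For each particle, the minimum momentum uncertainty is Δp_min = ℏ/(2Δx):

Particle A: Δp_A = ℏ/(2×1.230e-09 m) = 4.287e-26 kg·m/s
Particle B: Δp_B = ℏ/(2×9.330e-09 m) = 5.652e-27 kg·m/s

Ratio: Δp_A/Δp_B = 7.59

Since Δp_min ∝ 1/Δx, the particle with smaller position uncertainty (A) has larger momentum uncertainty.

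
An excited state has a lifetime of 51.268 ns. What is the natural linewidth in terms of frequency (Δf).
1.552 MHz

Using the energy-time uncertainty principle and E = hf:
ΔEΔt ≥ ℏ/2
hΔf·Δt ≥ ℏ/2

The minimum frequency uncertainty is:
Δf = ℏ/(2hτ) = 1/(4πτ)
Δf = 1/(4π × 5.127e-08 s)
Δf = 1.552e+06 Hz = 1.552 MHz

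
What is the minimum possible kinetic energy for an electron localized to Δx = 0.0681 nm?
2.054 eV

Localizing a particle requires giving it sufficient momentum uncertainty:

1. From uncertainty principle: Δp ≥ ℏ/(2Δx)
   Δp_min = (1.055e-34 J·s) / (2 × 6.810e-11 m)
   Δp_min = 7.743e-25 kg·m/s

2. This momentum uncertainty corresponds to kinetic energy:
   KE ≈ (Δp)²/(2m) = (7.743e-25)²/(2 × 9.109e-31 kg)
   KE = 3.291e-19 J = 2.054 eV

Tighter localization requires more energy.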